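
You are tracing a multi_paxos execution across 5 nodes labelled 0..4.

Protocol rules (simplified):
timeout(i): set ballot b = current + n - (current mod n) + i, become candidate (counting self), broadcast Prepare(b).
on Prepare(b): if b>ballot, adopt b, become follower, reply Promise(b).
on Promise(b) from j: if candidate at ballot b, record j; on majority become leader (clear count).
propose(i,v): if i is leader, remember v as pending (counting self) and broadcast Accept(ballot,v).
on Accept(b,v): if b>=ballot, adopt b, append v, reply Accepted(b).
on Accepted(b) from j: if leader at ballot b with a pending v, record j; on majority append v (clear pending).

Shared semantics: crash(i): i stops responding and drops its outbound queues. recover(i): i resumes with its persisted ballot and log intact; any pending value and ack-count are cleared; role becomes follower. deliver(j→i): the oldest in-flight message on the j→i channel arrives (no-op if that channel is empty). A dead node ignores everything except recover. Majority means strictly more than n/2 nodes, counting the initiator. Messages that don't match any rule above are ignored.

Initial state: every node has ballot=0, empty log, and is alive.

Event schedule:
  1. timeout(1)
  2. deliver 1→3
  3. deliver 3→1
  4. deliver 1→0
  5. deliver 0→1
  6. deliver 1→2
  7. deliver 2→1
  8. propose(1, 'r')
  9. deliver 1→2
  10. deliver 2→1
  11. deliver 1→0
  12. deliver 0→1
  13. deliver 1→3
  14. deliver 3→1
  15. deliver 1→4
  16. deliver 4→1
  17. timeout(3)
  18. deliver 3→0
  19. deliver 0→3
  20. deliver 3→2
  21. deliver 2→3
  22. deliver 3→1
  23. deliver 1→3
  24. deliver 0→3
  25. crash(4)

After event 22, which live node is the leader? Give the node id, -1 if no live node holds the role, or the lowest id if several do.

3

e1 timeout(1): 1[cand,b=6,-]
e2 deliver 1→3: 3[foll,b=6,-]
e3 deliver 3→1: ·
e4 deliver 1→0: 0[foll,b=6,-]
e5 deliver 0→1: 1[lead,b=6,-]
e6 deliver 1→2: 2[foll,b=6,-]
e7 deliver 2→1: ·
e8 propose(1,'r'): ·
e9 deliver 1→2: 2[foll,b=6,r]
e10 deliver 2→1: ·
e11 deliver 1→0: 0[foll,b=6,r]
e12 deliver 0→1: 1[lead,b=6,r]
e13 deliver 1→3: 3[foll,b=6,r]
e14 deliver 3→1: ·
e15 deliver 1→4: 4[foll,b=6,-]
e16 deliver 4→1: ·
e17 timeout(3): 3[cand,b=13,r]
e18 deliver 3→0: 0[foll,b=13,r]
e19 deliver 0→3: ·
e20 deliver 3→2: 2[foll,b=13,r]
e21 deliver 2→3: 3[lead,b=13,r]
e22 deliver 3→1: 1[foll,b=13,r]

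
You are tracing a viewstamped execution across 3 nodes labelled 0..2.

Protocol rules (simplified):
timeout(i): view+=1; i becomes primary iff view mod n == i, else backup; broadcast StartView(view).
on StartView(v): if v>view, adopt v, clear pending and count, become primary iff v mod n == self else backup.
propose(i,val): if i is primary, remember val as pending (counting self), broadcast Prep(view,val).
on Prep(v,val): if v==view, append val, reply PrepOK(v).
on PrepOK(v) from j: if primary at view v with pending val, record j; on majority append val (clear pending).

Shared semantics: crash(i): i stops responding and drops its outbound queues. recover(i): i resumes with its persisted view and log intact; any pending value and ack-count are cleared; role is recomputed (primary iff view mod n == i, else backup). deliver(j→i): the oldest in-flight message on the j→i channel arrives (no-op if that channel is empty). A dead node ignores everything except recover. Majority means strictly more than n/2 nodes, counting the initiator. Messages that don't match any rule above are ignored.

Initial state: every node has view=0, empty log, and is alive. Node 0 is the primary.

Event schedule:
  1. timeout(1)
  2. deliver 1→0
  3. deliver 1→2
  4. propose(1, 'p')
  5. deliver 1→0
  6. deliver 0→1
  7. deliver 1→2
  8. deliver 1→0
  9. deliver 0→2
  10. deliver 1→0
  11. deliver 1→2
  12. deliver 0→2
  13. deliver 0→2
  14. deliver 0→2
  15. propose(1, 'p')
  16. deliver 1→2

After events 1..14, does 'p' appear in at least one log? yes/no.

after 1 — timeout(1): n1:prim/v1/[-]
after 2 — deliver 1→0: n0:back/v1/[-]
after 3 — deliver 1→2: n2:back/v1/[-]
after 4 — propose(1,'p'): ·
after 5 — deliver 1→0: n0:back/v1/[p]
after 6 — deliver 0→1: n1:prim/v1/[p]
after 7 — deliver 1→2: n2:back/v1/[p]
after 8 — deliver 1→0: ·
after 9 — deliver 0→2: ·
after 10 — deliver 1→0: ·
after 11 — deliver 1→2: ·
after 12 — deliver 0→2: ·
after 13 — deliver 0→2: ·
after 14 — deliver 0→2: ·

yes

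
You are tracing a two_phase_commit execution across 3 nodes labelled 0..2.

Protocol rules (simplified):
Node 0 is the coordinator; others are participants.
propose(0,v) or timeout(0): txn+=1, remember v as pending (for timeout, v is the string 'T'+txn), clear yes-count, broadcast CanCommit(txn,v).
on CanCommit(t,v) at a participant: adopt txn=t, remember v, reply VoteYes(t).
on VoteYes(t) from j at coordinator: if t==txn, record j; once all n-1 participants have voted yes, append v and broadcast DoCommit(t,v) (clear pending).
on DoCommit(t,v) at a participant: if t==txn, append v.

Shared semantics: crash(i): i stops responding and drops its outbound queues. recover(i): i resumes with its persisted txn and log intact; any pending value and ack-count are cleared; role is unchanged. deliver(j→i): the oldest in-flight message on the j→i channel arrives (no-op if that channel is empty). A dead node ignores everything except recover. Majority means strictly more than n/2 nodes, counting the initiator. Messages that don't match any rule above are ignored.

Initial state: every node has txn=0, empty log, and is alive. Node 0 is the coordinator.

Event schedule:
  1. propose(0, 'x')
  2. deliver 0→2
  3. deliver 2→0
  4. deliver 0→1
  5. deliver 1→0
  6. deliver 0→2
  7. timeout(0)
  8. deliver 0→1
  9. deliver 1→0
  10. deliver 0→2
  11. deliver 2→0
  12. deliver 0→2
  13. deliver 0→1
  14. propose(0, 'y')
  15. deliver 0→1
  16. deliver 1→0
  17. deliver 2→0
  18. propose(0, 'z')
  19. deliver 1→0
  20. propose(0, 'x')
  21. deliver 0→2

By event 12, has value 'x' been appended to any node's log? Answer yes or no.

yes

e1 propose(0,'x'): 0[coor,t=1,-]
e2 deliver 0→2: 2[part,t=1,-]
e3 deliver 2→0: ·
e4 deliver 0→1: 1[part,t=1,-]
e5 deliver 1→0: 0[coor,t=1,x]
e6 deliver 0→2: 2[part,t=1,x]
e7 timeout(0): 0[coor,t=2,x]
e8 deliver 0→1: 1[part,t=1,x]
e9 deliver 1→0: ·
e10 deliver 0→2: 2[part,t=2,x]
e11 deliver 2→0: ·
e12 deliver 0→2: ·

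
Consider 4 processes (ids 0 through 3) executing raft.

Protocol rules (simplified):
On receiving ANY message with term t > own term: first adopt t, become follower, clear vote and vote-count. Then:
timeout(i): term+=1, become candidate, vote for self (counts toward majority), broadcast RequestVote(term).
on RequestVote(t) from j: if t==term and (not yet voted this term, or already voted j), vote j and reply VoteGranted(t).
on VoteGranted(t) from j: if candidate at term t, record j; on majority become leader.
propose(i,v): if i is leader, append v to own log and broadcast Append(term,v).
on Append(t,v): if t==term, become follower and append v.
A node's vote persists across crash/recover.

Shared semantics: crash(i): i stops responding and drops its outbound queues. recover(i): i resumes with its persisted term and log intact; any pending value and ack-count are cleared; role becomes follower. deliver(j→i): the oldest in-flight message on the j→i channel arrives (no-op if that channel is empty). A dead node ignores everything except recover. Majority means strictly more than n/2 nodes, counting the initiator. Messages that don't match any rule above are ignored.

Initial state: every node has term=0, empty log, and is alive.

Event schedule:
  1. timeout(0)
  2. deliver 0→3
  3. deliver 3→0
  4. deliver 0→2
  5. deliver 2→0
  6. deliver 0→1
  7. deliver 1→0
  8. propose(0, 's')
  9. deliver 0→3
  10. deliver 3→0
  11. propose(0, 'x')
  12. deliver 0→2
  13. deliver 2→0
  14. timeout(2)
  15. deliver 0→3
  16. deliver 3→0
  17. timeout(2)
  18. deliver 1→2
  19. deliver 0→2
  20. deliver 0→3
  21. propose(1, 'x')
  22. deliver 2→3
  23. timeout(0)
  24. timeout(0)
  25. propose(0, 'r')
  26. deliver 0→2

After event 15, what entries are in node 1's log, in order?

empty

after 1 — timeout(0): n0:cand/t1/[-]
after 2 — deliver 0→3: n3:foll/t1/[-]
after 3 — deliver 3→0: ·
after 4 — deliver 0→2: n2:foll/t1/[-]
after 5 — deliver 2→0: n0:lead/t1/[-]
after 6 — deliver 0→1: n1:foll/t1/[-]
after 7 — deliver 1→0: ·
after 8 — propose(0,'s'): n0:lead/t1/[s]
after 9 — deliver 0→3: n3:foll/t1/[s]
after 10 — deliver 3→0: ·
after 11 — propose(0,'x'): n0:lead/t1/[s,x]
after 12 — deliver 0→2: n2:foll/t1/[s]
after 13 — deliver 2→0: ·
after 14 — timeout(2): n2:cand/t2/[s]
after 15 — deliver 0→3: n3:foll/t1/[s,x]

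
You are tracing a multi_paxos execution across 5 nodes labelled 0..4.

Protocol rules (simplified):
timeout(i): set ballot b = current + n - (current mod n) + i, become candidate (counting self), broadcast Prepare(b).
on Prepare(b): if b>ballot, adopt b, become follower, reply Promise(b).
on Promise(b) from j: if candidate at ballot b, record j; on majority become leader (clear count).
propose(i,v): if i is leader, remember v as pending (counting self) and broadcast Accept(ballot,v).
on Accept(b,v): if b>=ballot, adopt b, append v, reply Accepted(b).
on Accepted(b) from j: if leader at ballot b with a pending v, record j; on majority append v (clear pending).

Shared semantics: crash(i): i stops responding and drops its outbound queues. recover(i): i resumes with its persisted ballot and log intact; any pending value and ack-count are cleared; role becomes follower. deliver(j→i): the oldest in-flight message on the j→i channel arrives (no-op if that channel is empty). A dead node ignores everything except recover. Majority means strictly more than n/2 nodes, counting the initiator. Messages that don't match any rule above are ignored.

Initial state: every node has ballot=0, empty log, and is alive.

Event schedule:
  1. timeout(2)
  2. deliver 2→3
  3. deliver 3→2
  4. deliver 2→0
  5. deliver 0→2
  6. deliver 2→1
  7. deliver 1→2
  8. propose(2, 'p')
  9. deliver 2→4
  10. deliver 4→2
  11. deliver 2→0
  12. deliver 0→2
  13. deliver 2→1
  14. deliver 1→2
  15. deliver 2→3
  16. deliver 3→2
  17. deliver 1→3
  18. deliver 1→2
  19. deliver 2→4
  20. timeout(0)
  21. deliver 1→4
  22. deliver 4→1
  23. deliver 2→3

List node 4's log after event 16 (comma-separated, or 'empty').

after 1 — timeout(2): n2:cand/b7/[-]
after 2 — deliver 2→3: n3:foll/b7/[-]
after 3 — deliver 3→2: ·
after 4 — deliver 2→0: n0:foll/b7/[-]
after 5 — deliver 0→2: n2:lead/b7/[-]
after 6 — deliver 2→1: n1:foll/b7/[-]
after 7 — deliver 1→2: ·
after 8 — propose(2,'p'): ·
after 9 — deliver 2→4: n4:foll/b7/[-]
after 10 — deliver 4→2: ·
after 11 — deliver 2→0: n0:foll/b7/[p]
after 12 — deliver 0→2: ·
after 13 — deliver 2→1: n1:foll/b7/[p]
after 14 — deliver 1→2: n2:lead/b7/[p]
after 15 — deliver 2→3: n3:foll/b7/[p]
after 16 — deliver 3→2: ·

empty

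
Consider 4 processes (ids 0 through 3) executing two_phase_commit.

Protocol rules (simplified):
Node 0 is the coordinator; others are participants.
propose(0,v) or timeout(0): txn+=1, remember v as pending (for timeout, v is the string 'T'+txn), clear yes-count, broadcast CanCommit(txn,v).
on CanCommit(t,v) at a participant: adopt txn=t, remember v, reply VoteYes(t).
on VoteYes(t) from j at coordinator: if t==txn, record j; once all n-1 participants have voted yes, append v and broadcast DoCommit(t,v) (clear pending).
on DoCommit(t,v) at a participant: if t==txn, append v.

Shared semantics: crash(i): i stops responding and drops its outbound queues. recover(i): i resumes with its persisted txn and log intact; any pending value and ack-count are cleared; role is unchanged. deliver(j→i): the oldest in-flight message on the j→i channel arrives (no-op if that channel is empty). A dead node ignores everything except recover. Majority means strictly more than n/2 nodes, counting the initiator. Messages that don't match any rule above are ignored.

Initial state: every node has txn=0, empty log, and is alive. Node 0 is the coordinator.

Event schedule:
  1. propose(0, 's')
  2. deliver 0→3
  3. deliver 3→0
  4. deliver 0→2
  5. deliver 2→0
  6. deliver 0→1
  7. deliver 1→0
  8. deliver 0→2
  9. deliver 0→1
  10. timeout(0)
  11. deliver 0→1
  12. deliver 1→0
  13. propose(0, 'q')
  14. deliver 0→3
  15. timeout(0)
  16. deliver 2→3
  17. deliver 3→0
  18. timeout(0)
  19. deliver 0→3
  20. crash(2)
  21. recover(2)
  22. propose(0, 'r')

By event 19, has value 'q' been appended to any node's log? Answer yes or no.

no

1. propose(0,'s'):  <0:coor t1 ->
2. deliver 0→3:  <3:part t1 ->
3. deliver 3→0:  nop
4. deliver 0→2:  <2:part t1 ->
5. deliver 2→0:  nop
6. deliver 0→1:  <1:part t1 ->
7. deliver 1→0:  <0:coor t1 s>
8. deliver 0→2:  <2:part t1 s>
9. deliver 0→1:  <1:part t1 s>
10. timeout(0):  <0:coor t2 s>
11. deliver 0→1:  <1:part t2 s>
12. deliver 1→0:  nop
13. propose(0,'q'):  <0:coor t3 s>
14. deliver 0→3:  <3:part t1 s>
15. timeout(0):  <0:coor t4 s>
16. deliver 2→3:  nop
17. deliver 3→0:  nop
18. timeout(0):  <0:coor t5 s>
19. deliver 0→3:  <3:part t2 s>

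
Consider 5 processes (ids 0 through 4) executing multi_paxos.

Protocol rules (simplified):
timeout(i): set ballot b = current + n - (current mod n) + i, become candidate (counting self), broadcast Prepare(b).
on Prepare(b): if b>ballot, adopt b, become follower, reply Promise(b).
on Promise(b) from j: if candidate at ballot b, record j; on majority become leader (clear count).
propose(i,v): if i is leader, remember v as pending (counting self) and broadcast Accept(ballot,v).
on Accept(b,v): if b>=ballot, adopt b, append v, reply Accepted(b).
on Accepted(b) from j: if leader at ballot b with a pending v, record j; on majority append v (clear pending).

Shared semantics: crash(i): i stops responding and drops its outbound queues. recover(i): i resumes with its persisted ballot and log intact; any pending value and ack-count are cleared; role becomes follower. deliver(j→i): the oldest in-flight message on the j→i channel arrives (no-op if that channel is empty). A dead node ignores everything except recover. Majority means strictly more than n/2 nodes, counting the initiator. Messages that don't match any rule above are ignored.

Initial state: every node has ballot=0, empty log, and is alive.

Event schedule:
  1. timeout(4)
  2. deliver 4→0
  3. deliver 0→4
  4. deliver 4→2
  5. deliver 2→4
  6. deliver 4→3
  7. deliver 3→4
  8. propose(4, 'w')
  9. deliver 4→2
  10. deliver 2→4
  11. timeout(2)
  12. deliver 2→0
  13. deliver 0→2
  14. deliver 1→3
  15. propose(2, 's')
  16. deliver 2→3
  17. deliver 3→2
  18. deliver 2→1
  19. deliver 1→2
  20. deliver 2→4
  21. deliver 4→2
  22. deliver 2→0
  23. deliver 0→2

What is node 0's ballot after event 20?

1. timeout(4):  <4:cand b9 ->
2. deliver 4→0:  <0:foll b9 ->
3. deliver 0→4:  nop
4. deliver 4→2:  <2:foll b9 ->
5. deliver 2→4:  <4:lead b9 ->
6. deliver 4→3:  <3:foll b9 ->
7. deliver 3→4:  nop
8. propose(4,'w'):  nop
9. deliver 4→2:  <2:foll b9 w>
10. deliver 2→4:  nop
11. timeout(2):  <2:cand b12 w>
12. deliver 2→0:  <0:foll b12 ->
13. deliver 0→2:  nop
14. deliver 1→3:  nop
15. propose(2,'s'):  nop
16. deliver 2→3:  <3:foll b12 ->
17. deliver 3→2:  <2:lead b12 w>
18. deliver 2→1:  <1:foll b12 ->
19. deliver 1→2:  nop
20. deliver 2→4:  <4:foll b12 ->

12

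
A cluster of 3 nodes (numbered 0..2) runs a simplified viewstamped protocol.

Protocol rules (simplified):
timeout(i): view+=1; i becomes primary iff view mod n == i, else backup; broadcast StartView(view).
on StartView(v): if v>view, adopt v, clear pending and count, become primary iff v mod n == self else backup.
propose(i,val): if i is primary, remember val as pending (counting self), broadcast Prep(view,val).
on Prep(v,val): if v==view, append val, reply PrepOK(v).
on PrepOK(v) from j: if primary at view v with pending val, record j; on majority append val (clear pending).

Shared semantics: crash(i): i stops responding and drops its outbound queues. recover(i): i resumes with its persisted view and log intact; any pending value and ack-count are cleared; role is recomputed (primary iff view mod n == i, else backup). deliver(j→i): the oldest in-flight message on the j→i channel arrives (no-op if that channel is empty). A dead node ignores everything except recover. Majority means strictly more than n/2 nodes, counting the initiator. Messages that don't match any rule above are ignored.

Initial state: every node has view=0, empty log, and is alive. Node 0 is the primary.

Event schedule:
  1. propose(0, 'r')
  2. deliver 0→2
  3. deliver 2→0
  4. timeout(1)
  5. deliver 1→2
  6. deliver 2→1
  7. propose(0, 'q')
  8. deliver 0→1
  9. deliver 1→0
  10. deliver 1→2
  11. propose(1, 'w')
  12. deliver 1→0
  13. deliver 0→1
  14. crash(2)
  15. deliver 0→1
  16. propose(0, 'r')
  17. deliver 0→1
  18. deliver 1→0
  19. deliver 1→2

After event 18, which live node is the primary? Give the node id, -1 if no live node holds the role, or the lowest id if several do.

e1 propose(0,'r'): ·
e2 deliver 0→2: 2[back,v=0,r]
e3 deliver 2→0: 0[prim,v=0,r]
e4 timeout(1): 1[prim,v=1,-]
e5 deliver 1→2: 2[back,v=1,r]
e6 deliver 2→1: ·
e7 propose(0,'q'): ·
e8 deliver 0→1: ·
e9 deliver 1→0: 0[back,v=1,r]
e10 deliver 1→2: ·
e11 propose(1,'w'): ·
e12 deliver 1→0: 0[back,v=1,r,w]
e13 deliver 0→1: ·
e14 crash(2): 2[✗back,v=1,r]
e15 deliver 0→1: 1[prim,v=1,w]
e16 propose(0,'r'): ·
e17 deliver 0→1: ·
e18 deliver 1→0: ·

1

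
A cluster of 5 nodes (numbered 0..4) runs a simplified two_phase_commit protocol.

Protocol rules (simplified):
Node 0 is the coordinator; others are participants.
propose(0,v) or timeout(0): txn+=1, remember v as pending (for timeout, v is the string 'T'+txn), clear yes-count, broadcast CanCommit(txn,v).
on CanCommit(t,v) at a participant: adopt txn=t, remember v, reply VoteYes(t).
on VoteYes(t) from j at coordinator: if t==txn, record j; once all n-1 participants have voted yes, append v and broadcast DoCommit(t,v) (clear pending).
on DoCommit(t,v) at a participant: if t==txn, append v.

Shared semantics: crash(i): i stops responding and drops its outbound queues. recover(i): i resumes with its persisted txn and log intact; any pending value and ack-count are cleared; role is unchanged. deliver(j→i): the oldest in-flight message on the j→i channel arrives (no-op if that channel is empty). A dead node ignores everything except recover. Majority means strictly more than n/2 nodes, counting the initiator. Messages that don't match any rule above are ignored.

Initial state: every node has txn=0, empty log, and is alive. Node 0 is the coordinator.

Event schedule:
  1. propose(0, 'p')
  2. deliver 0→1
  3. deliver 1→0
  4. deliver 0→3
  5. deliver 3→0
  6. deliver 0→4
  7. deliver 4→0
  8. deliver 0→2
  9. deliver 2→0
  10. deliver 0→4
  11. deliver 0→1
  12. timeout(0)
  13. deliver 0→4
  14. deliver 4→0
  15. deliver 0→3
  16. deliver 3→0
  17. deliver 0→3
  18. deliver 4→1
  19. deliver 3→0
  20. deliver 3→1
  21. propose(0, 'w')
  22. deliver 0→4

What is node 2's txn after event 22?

step 1 propose(0,'p'): 0={coor,t=1,log=-}
step 2 deliver 0→1: 1={part,t=1,log=-}
step 3 deliver 1→0: —
step 4 deliver 0→3: 3={part,t=1,log=-}
step 5 deliver 3→0: —
step 6 deliver 0→4: 4={part,t=1,log=-}
step 7 deliver 4→0: —
step 8 deliver 0→2: 2={part,t=1,log=-}
step 9 deliver 2→0: 0={coor,t=1,log=p}
step 10 deliver 0→4: 4={part,t=1,log=p}
step 11 deliver 0→1: 1={part,t=1,log=p}
step 12 timeout(0): 0={coor,t=2,log=p}
step 13 deliver 0→4: 4={part,t=2,log=p}
step 14 deliver 4→0: —
step 15 deliver 0→3: 3={part,t=1,log=p}
step 16 deliver 3→0: —
step 17 deliver 0→3: 3={part,t=2,log=p}
step 18 deliver 4→1: —
step 19 deliver 3→0: —
step 20 deliver 3→1: —
step 21 propose(0,'w'): 0={coor,t=3,log=p}
step 22 deliver 0→4: 4={part,t=3,log=p}

1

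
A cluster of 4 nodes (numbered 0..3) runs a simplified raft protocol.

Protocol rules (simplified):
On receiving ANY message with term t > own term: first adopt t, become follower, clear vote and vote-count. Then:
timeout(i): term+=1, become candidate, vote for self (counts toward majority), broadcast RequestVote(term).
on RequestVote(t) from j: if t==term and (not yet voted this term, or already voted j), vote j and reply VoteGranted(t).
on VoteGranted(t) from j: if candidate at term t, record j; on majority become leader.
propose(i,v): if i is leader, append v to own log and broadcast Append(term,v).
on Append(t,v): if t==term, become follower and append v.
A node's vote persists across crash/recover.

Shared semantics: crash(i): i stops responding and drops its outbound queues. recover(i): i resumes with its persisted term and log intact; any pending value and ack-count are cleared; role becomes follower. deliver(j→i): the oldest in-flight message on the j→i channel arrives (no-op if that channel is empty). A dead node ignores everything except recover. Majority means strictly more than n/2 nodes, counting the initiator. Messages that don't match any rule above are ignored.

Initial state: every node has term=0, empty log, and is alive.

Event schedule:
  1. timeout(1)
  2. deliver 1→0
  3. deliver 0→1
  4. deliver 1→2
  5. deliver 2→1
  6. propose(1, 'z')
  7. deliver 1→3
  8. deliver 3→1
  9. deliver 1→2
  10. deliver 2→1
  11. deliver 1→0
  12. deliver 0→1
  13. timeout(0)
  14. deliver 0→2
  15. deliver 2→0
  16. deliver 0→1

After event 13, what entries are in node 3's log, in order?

empty

step 1 timeout(1): 1={cand,t=1,log=-}
step 2 deliver 1→0: 0={foll,t=1,log=-}
step 3 deliver 0→1: —
step 4 deliver 1→2: 2={foll,t=1,log=-}
step 5 deliver 2→1: 1={lead,t=1,log=-}
step 6 propose(1,'z'): 1={lead,t=1,log=z}
step 7 deliver 1→3: 3={foll,t=1,log=-}
step 8 deliver 3→1: —
step 9 deliver 1→2: 2={foll,t=1,log=z}
step 10 deliver 2→1: —
step 11 deliver 1→0: 0={foll,t=1,log=z}
step 12 deliver 0→1: —
step 13 timeout(0): 0={cand,t=2,log=z}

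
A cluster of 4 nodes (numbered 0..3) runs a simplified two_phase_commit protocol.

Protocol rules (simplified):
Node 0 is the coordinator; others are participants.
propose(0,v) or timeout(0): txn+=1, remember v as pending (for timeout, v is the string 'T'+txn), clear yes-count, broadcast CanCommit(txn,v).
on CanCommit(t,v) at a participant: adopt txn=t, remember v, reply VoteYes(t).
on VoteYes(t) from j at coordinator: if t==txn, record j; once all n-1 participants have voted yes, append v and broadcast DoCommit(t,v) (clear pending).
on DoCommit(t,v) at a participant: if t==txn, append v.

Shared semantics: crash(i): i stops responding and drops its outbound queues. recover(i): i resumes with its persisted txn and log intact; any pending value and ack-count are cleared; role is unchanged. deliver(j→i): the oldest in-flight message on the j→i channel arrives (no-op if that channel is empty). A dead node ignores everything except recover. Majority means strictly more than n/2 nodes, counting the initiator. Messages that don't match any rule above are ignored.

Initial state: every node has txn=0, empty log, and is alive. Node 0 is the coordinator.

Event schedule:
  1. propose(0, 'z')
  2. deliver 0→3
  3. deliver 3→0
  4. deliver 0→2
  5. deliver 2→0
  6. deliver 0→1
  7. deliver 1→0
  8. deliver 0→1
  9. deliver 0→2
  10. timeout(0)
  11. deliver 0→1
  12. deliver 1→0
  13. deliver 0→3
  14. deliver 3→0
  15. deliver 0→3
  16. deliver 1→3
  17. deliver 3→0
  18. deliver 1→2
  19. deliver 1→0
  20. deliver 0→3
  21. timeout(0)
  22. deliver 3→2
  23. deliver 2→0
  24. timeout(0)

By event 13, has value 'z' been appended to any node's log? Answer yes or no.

yes

e1 propose(0,'z'): 0[coor,t=1,-]
e2 deliver 0→3: 3[part,t=1,-]
e3 deliver 3→0: ·
e4 deliver 0→2: 2[part,t=1,-]
e5 deliver 2→0: ·
e6 deliver 0→1: 1[part,t=1,-]
e7 deliver 1→0: 0[coor,t=1,z]
e8 deliver 0→1: 1[part,t=1,z]
e9 deliver 0→2: 2[part,t=1,z]
e10 timeout(0): 0[coor,t=2,z]
e11 deliver 0→1: 1[part,t=2,z]
e12 deliver 1→0: ·
e13 deliver 0→3: 3[part,t=1,z]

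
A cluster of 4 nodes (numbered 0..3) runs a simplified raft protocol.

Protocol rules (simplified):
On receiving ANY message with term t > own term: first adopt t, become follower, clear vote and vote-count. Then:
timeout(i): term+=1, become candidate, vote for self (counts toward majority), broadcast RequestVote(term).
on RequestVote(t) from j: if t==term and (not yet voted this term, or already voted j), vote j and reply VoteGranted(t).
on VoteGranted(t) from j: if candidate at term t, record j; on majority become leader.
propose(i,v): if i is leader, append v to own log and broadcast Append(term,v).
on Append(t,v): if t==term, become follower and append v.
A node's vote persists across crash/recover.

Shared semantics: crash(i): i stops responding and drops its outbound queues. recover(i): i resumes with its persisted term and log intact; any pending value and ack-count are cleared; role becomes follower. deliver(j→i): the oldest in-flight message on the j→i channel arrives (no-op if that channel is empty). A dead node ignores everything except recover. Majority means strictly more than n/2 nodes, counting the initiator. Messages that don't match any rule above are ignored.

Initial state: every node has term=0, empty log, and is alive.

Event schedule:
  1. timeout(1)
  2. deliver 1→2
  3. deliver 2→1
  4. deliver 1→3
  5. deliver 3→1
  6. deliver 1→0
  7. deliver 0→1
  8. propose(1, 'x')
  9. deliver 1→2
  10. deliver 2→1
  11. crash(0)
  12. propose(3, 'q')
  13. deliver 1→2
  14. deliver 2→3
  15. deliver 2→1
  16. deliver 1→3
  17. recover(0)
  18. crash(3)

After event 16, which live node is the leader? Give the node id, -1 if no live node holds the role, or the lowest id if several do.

step 1 timeout(1): 1={cand,t=1,log=-}
step 2 deliver 1→2: 2={foll,t=1,log=-}
step 3 deliver 2→1: —
step 4 deliver 1→3: 3={foll,t=1,log=-}
step 5 deliver 3→1: 1={lead,t=1,log=-}
step 6 deliver 1→0: 0={foll,t=1,log=-}
step 7 deliver 0→1: —
step 8 propose(1,'x'): 1={lead,t=1,log=x}
step 9 deliver 1→2: 2={foll,t=1,log=x}
step 10 deliver 2→1: —
step 11 crash(0): 0={✗foll,t=1,log=-}
step 12 propose(3,'q'): —
step 13 deliver 1→2: —
step 14 deliver 2→3: —
step 15 deliver 2→1: —
step 16 deliver 1→3: 3={foll,t=1,log=x}

1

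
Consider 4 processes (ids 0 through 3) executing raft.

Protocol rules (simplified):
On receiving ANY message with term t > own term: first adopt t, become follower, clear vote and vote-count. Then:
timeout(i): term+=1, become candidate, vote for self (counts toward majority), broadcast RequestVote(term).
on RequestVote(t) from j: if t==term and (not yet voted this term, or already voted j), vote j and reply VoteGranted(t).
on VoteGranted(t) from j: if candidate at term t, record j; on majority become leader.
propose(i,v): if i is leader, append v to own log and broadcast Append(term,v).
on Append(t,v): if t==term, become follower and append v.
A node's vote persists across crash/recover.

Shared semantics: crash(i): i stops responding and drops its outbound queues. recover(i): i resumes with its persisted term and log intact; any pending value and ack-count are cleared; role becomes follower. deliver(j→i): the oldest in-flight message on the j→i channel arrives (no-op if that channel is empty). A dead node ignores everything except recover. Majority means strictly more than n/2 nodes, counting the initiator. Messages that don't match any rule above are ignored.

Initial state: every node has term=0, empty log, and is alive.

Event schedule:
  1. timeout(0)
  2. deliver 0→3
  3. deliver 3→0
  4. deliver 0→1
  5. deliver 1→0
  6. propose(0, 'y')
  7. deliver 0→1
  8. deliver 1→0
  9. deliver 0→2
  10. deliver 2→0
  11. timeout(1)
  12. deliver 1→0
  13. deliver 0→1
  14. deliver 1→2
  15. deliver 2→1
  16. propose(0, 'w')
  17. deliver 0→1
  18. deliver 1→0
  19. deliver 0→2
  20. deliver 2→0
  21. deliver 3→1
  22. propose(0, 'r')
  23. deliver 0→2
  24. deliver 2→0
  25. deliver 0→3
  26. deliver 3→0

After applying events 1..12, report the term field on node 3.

1

after 1 — timeout(0): n0:cand/t1/[-]
after 2 — deliver 0→3: n3:foll/t1/[-]
after 3 — deliver 3→0: ·
after 4 — deliver 0→1: n1:foll/t1/[-]
after 5 — deliver 1→0: n0:lead/t1/[-]
after 6 — propose(0,'y'): n0:lead/t1/[y]
after 7 — deliver 0→1: n1:foll/t1/[y]
after 8 — deliver 1→0: ·
after 9 — deliver 0→2: n2:foll/t1/[-]
after 10 — deliver 2→0: ·
after 11 — timeout(1): n1:cand/t2/[y]
after 12 — deliver 1→0: n0:foll/t2/[y]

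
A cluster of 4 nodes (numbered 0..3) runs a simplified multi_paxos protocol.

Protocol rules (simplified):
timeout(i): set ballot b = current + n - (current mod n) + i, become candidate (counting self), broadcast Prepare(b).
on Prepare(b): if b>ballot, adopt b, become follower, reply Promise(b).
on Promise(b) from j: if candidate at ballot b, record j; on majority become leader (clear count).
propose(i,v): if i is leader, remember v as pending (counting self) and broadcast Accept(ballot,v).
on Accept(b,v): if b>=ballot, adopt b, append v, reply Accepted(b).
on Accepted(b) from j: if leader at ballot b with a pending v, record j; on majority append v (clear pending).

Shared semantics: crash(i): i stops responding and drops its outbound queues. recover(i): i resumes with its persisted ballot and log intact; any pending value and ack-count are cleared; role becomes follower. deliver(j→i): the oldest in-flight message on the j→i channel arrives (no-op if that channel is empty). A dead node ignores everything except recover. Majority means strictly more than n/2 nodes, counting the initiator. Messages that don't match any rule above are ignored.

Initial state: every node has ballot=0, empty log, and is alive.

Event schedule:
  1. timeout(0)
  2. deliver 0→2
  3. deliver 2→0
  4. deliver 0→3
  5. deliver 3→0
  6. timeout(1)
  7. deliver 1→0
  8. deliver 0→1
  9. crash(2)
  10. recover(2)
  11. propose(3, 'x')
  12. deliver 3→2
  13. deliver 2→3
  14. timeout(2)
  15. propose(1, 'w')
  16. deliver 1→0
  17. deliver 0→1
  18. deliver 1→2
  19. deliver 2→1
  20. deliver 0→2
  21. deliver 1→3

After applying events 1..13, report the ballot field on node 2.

4

step 1 timeout(0): 0={cand,b=4,log=-}
step 2 deliver 0→2: 2={foll,b=4,log=-}
step 3 deliver 2→0: —
step 4 deliver 0→3: 3={foll,b=4,log=-}
step 5 deliver 3→0: 0={lead,b=4,log=-}
step 6 timeout(1): 1={cand,b=5,log=-}
step 7 deliver 1→0: 0={foll,b=5,log=-}
step 8 deliver 0→1: —
step 9 crash(2): 2={✗foll,b=4,log=-}
step 10 recover(2): 2={foll,b=4,log=-}
step 11 propose(3,'x'): —
step 12 deliver 3→2: —
step 13 deliver 2→3: —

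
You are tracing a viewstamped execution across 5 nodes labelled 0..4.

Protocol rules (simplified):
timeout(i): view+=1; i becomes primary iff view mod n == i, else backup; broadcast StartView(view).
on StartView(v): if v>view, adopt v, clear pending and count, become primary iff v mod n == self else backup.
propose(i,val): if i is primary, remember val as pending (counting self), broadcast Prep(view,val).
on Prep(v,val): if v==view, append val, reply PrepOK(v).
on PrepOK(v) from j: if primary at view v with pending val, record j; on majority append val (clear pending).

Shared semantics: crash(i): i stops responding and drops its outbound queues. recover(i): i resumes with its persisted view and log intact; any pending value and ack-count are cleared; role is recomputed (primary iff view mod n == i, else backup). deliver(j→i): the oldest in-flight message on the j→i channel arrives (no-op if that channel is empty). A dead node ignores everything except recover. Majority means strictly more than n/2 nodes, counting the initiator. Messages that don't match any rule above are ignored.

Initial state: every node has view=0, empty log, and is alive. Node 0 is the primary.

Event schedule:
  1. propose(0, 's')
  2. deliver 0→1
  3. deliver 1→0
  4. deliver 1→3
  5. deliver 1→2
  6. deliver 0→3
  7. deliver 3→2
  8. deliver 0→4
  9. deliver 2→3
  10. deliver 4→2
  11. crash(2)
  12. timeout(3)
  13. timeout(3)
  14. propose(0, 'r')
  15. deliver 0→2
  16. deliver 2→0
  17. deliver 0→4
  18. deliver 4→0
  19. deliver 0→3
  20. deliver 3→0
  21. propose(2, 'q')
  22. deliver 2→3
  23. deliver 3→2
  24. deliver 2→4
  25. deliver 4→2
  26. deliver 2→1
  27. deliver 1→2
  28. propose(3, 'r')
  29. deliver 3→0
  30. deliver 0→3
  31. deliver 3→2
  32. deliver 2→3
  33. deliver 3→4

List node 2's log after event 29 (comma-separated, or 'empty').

[1] propose(0,'s') → ∅
[2] deliver 0→1 → N1(back v0 [s])
[3] deliver 1→0 → ∅
[4] deliver 1→3 → ∅
[5] deliver 1→2 → ∅
[6] deliver 0→3 → N3(back v0 [s])
[7] deliver 3→2 → ∅
[8] deliver 0→4 → N4(back v0 [s])
[9] deliver 2→3 → ∅
[10] deliver 4→2 → ∅
[11] crash(2) → N2(✗back v0 [-])
[12] timeout(3) → N3(back v1 [s])
[13] timeout(3) → N3(back v2 [s])
[14] propose(0,'r') → ∅
[15] deliver 0→2 → ∅
[16] deliver 2→0 → ∅
[17] deliver 0→4 → N4(back v0 [s,r])
[18] deliver 4→0 → ∅
[19] deliver 0→3 → ∅
[20] deliver 3→0 → N0(prim v0 [r])
[21] propose(2,'q') → ∅
[22] deliver 2→3 → ∅
[23] deliver 3→2 → ∅
[24] deliver 2→4 → ∅
[25] deliver 4→2 → ∅
[26] deliver 2→1 → ∅
[27] deliver 1→2 → ∅
[28] propose(3,'r') → ∅
[29] deliver 3→0 → N0(back v1 [r])

empty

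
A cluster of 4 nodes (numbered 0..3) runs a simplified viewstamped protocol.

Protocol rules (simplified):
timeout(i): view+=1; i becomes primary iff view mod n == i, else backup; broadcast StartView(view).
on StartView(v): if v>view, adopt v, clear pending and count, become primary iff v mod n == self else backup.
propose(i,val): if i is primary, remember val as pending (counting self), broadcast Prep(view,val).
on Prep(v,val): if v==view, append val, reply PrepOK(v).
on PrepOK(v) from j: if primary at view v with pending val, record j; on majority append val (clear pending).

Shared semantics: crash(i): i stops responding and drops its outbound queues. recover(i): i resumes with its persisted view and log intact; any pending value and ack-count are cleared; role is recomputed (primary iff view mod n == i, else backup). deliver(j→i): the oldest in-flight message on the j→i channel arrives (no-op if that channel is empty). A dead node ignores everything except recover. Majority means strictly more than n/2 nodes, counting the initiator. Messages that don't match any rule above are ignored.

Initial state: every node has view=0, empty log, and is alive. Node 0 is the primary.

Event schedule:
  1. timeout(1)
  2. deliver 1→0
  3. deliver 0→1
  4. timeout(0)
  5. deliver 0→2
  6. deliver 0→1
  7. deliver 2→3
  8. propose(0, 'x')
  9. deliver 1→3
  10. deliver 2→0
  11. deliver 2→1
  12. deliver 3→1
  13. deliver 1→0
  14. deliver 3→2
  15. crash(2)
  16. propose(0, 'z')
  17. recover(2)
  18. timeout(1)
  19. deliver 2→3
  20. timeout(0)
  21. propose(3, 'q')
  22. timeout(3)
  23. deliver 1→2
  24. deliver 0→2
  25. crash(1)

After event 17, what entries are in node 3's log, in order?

empty

after 1 — timeout(1): n1:prim/v1/[-]
after 2 — deliver 1→0: n0:back/v1/[-]
after 3 — deliver 0→1: ·
after 4 — timeout(0): n0:back/v2/[-]
after 5 — deliver 0→2: n2:prim/v2/[-]
after 6 — deliver 0→1: n1:back/v2/[-]
after 7 — deliver 2→3: ·
after 8 — propose(0,'x'): ·
after 9 — deliver 1→3: n3:back/v1/[-]
after 10 — deliver 2→0: ·
after 11 — deliver 2→1: ·
after 12 — deliver 3→1: ·
after 13 — deliver 1→0: ·
after 14 — deliver 3→2: ·
after 15 — crash(2): n2:✗prim/v2/[-]
after 16 — propose(0,'z'): ·
after 17 — recover(2): n2:prim/v2/[-]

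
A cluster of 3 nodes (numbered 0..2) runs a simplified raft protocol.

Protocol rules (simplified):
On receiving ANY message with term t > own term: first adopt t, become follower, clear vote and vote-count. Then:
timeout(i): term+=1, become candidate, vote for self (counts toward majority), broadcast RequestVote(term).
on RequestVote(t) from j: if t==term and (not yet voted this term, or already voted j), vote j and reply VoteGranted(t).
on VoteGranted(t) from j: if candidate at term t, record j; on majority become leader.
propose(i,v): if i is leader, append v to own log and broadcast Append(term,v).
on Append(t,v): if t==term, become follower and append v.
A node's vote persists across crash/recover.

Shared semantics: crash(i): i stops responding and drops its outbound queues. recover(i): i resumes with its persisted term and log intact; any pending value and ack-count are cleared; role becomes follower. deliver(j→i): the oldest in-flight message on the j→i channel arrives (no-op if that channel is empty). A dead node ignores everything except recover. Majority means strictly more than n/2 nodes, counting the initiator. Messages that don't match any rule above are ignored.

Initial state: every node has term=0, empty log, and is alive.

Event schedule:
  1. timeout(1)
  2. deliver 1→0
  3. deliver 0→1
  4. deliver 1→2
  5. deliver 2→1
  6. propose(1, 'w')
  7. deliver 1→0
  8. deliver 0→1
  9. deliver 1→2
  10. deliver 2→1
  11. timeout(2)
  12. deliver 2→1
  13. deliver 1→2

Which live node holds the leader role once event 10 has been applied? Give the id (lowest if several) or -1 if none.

[1] timeout(1) → N1(cand t1 [-])
[2] deliver 1→0 → N0(foll t1 [-])
[3] deliver 0→1 → N1(lead t1 [-])
[4] deliver 1→2 → N2(foll t1 [-])
[5] deliver 2→1 → ∅
[6] propose(1,'w') → N1(lead t1 [w])
[7] deliver 1→0 → N0(foll t1 [w])
[8] deliver 0→1 → ∅
[9] deliver 1→2 → N2(foll t1 [w])
[10] deliver 2→1 → ∅

1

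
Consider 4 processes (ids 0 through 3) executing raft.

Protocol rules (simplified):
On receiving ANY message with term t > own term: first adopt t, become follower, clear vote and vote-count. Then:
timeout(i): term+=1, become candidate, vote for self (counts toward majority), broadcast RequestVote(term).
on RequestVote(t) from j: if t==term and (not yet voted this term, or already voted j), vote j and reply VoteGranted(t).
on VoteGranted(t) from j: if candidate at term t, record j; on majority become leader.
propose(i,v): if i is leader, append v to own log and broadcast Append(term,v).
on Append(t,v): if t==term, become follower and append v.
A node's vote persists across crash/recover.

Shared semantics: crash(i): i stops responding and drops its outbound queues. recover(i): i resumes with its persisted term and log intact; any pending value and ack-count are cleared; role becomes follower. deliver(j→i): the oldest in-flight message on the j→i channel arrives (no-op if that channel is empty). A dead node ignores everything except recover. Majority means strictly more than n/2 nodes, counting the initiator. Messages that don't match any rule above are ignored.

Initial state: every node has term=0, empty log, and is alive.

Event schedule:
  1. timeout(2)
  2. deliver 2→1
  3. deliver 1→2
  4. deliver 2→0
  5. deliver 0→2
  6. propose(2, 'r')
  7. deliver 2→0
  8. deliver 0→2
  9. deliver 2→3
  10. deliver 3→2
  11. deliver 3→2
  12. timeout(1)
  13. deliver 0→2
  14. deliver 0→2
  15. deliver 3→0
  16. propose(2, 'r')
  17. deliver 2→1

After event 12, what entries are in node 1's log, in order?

e1 timeout(2): 2[cand,t=1,-]
e2 deliver 2→1: 1[foll,t=1,-]
e3 deliver 1→2: ·
e4 deliver 2→0: 0[foll,t=1,-]
e5 deliver 0→2: 2[lead,t=1,-]
e6 propose(2,'r'): 2[lead,t=1,r]
e7 deliver 2→0: 0[foll,t=1,r]
e8 deliver 0→2: ·
e9 deliver 2→3: 3[foll,t=1,-]
e10 deliver 3→2: ·
e11 deliver 3→2: ·
e12 timeout(1): 1[cand,t=2,-]

empty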